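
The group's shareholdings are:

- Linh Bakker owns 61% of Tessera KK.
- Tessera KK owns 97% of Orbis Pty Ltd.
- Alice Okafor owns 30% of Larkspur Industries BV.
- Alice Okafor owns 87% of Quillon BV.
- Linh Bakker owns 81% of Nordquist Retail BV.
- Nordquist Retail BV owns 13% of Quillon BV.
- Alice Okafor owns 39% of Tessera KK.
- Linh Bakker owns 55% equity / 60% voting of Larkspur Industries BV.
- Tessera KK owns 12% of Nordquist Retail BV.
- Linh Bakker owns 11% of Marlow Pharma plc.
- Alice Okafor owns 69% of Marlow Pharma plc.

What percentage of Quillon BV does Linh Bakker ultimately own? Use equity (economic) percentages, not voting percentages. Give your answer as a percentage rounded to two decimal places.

11.48%

Linh reaches Quillon along 2 paths.
Via Nordquist: 81% × 13% = 10.53%.
Via Tessera → Nordquist: 61% × 12% × 13% = 0.9516%.
Total: 10.53% + 0.9516% = 11.4816%.
Rounded: 11.48%.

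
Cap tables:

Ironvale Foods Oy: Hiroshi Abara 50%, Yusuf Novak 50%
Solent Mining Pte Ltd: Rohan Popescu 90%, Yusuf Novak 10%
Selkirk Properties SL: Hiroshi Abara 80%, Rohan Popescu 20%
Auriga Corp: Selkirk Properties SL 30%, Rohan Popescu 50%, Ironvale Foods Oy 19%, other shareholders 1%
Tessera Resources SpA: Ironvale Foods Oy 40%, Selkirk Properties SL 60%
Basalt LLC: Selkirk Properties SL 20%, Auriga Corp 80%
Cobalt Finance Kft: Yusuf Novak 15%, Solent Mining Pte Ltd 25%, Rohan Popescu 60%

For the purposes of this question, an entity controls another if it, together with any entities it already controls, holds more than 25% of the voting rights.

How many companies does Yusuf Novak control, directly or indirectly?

Yusuf holds 50% of Ironvale, so Yusuf controls Ironvale.
Ironvale holds 40% of Tessera, so Yusuf controls Tessera.
No other company's threshold is met.
Yusuf controls 2 companies.

2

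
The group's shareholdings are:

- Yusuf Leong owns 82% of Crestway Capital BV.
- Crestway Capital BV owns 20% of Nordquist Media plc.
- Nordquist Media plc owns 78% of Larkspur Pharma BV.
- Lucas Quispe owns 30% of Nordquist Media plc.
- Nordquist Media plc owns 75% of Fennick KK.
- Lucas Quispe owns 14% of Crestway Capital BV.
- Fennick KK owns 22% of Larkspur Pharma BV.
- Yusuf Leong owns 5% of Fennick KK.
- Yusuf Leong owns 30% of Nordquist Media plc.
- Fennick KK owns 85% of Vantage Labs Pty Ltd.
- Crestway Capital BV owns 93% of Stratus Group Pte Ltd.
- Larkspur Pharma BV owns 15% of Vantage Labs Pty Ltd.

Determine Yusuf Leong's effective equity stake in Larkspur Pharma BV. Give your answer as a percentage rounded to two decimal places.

44.95%

Yusuf reaches Larkspur along 5 paths.
Via Nordquist: 30% × 78% = 23.4%.
Via Crestway → Nordquist: 82% × 20% × 78% = 12.792%.
Via Nordquist → Fennick: 30% × 75% × 22% = 4.95%.
Via Crestway → Nordquist → Fennick: 82% × 20% × 75% × 22% = 2.706%.
Via Fennick: 5% × 22% = 1.1%.
Total: 23.4% + 12.792% + 4.95% + 2.706% + 1.1% = 44.948%.
Rounded: 44.95%.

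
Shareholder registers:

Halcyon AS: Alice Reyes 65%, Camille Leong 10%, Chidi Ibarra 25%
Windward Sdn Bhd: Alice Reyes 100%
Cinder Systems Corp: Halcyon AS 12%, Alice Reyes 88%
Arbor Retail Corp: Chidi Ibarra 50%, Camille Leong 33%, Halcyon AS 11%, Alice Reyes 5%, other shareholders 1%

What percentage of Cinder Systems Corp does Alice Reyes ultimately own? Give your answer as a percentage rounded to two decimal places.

95.80%

Alice reaches Cinder along 2 paths.
Via Halcyon: 65% × 12% = 7.8%.
Direct stake: 88% = 88%.
Total: 7.8% + 88% = 95.8%.
Rounded: 95.80%.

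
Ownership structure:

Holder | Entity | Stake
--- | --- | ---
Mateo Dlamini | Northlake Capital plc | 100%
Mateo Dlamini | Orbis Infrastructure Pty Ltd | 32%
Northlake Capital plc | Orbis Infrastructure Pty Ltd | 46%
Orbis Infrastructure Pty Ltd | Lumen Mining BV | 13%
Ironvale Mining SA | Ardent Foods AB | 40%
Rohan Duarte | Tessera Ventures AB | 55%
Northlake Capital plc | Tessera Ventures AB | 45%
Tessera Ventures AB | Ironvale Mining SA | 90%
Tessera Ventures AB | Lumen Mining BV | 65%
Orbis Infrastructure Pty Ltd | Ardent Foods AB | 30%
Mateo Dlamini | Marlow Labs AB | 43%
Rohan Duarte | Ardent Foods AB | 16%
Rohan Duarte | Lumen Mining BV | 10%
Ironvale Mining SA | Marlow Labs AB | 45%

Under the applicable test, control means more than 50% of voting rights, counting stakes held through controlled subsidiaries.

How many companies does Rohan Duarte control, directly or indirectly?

Rohan holds 55% of Tessera, so Rohan controls Tessera.
Tessera holds 90% of Ironvale, so Rohan controls Ironvale.
Rohan and Tessera together hold 10% + 65% = 75% of Lumen, so Rohan controls Lumen.
Ironvale and Rohan together hold 40% + 16% = 56% of Ardent, so Rohan controls Ardent.
No other company's threshold is met.
Rohan controls 4 companies.

4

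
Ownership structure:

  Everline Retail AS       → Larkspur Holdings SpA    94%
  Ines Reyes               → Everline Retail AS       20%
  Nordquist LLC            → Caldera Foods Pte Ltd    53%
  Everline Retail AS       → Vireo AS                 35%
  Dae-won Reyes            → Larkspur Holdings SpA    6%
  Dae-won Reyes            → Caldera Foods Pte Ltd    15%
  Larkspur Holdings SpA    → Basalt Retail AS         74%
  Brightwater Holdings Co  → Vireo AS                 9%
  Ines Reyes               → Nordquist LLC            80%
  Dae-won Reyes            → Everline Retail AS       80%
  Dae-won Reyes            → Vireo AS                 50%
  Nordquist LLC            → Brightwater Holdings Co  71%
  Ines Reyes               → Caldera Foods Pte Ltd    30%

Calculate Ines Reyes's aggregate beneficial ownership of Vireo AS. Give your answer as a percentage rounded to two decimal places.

Ines reaches Vireo along 2 paths.
Via Everline: 20% × 35% = 7%.
Via Nordquist → Brightwater: 80% × 71% × 9% = 5.112%.
Total: 7% + 5.112% = 12.112%.
Rounded: 12.11%.

12.11%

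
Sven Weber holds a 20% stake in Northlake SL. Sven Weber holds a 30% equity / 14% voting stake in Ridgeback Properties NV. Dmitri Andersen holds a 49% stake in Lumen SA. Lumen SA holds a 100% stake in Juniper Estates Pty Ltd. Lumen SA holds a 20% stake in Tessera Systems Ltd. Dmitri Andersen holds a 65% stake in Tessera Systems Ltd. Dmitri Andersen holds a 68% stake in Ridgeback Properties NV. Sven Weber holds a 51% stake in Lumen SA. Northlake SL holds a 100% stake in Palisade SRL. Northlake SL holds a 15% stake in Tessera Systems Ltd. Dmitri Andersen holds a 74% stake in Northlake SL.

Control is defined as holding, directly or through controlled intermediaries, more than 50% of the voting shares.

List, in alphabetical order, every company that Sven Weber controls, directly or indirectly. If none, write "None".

Juniper Estates Pty Ltd, Lumen SA

Sven holds 51% of Lumen, so Sven controls Lumen.
Lumen holds 100% of Juniper, so Sven controls Juniper.
No other company's threshold is met.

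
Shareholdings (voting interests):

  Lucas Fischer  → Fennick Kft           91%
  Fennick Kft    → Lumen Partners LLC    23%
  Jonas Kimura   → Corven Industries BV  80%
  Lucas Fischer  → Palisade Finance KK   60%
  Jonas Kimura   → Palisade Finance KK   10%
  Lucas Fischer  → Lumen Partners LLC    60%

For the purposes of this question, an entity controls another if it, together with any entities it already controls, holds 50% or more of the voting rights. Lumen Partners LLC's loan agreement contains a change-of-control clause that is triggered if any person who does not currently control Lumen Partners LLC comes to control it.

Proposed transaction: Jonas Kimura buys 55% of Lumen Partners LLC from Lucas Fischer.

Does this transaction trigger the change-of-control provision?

The purchase adds only to Jonas's holdings (Lucas's stake shrinks), so Jonas is the only person who could newly come to control Lumen.
Jonas holds 80% of Corven, so Jonas controls Corven.
Neither Jonas nor any entity Jonas controls holds any voting interest in Lumen.
So before the transaction, Jonas does not control Lumen.
After the purchase, Jonas holds 55% of Lumen directly, and Lucas's stake falls to 5%.
Jonas holds 55% of Lumen, so Jonas controls Lumen.
Jonas did not control Lumen before and does after, so the clause is triggered.

Yes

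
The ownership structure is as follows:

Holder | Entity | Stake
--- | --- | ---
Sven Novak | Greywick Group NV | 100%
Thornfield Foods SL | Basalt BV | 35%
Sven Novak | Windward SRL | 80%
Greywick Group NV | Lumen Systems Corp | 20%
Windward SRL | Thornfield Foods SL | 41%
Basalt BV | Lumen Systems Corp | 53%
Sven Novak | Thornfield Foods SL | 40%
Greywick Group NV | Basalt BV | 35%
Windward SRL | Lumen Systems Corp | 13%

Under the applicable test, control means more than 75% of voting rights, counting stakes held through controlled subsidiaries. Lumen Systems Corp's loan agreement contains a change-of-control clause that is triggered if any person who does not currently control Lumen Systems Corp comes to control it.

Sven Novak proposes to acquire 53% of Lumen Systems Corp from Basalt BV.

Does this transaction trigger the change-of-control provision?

The purchase adds only to Sven's holdings (Basalt's stake shrinks), so Sven is the only person who could newly come to control Lumen.
Sven holds 80% of Windward, so Sven controls Windward.
Sven holds 100% of Greywick, so Sven controls Greywick.
Windward and Sven together hold 41% + 40% = 81% of Thornfield, so Sven controls Thornfield.
In Lumen, Sven's side holds only 20% + 13% = 33%, not > 75%.
So before the transaction, Sven does not control Lumen.
After the purchase, Sven holds 53% of Lumen directly, and Basalt's stake falls to 0%.
Greywick and Windward and Sven together hold 20% + 13% + 53% = 86% of Lumen, so Sven controls Lumen.
Sven did not control Lumen before and does after, so the clause is triggered.

Yes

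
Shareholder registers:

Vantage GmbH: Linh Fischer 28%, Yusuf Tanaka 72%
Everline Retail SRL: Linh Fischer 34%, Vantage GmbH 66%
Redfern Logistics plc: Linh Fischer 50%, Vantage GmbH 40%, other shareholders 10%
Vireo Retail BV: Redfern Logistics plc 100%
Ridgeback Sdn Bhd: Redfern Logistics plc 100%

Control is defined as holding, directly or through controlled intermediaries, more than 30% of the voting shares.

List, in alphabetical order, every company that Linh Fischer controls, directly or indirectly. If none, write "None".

Everline Retail SRL, Redfern Logistics plc, Ridgeback Sdn Bhd, Vireo Retail BV

Linh holds 34% of Everline, so Linh controls Everline.
Linh holds 50% of Redfern, so Linh controls Redfern.
Redfern holds 100% of Vireo, so Linh controls Vireo.
Redfern holds 100% of Ridgeback, so Linh controls Ridgeback.
No other company's threshold is met.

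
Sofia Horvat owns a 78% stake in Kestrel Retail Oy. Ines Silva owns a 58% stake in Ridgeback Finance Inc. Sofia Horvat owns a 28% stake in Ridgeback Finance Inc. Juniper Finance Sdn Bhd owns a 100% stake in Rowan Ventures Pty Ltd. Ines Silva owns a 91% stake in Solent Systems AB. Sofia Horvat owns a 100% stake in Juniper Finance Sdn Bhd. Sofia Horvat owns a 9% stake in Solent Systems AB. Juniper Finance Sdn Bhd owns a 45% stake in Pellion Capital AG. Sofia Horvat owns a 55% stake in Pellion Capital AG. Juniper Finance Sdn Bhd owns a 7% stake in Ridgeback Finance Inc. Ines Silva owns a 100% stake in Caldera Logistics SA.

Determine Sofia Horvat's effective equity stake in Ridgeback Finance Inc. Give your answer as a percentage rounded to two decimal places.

35.00%

Sofia reaches Ridgeback along 2 paths.
Via Juniper: 100% × 7% = 7%.
Direct stake: 28% = 28%.
Total: 7% + 28% = 35%.
Rounded: 35.00%.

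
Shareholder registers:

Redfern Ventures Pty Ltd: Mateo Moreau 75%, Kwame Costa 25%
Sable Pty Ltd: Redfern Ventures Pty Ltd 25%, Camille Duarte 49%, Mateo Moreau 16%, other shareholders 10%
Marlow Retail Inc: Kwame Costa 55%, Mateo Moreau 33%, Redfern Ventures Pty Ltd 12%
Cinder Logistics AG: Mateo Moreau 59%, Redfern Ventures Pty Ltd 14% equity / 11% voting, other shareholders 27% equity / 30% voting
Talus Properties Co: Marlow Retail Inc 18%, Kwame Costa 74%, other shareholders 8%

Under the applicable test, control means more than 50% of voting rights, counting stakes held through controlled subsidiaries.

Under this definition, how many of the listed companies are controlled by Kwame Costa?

2

Kwame holds 55% of Marlow, so Kwame controls Marlow.
Marlow and Kwame together hold 18% + 74% = 92% of Talus, so Kwame controls Talus.
No other company's threshold is met.
Kwame controls 2 companies.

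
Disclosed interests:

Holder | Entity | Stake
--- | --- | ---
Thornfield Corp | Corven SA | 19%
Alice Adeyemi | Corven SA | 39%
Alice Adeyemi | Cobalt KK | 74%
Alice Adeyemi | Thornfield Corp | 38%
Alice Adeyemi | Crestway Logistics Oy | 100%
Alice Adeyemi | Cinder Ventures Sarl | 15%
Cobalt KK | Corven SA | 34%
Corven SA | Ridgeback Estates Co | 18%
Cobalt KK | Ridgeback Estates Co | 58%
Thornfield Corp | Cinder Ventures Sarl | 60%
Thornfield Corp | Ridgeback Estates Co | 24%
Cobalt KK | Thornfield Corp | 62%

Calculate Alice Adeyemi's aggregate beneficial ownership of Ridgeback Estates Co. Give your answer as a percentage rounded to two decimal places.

Alice reaches Ridgeback along 7 paths.
Via Thornfield: 38% × 24% = 9.12%.
Via Cobalt → Thornfield: 74% × 62% × 24% = 11.0112%.
Via Cobalt: 74% × 58% = 42.92%.
Via Thornfield → Corven: 38% × 19% × 18% = 1.2996%.
Via Cobalt → Thornfield → Corven: 74% × 62% × 19% × 18% = 1.569096%.
Via Cobalt → Corven: 74% × 34% × 18% = 4.5288%.
Via Corven: 39% × 18% = 7.02%.
Total: 9.12% + 11.0112% + 42.92% + 1.2996% + 1.569096% + 4.5288% + 7.02% = 77.468696%.
Rounded: 77.47%.

77.47%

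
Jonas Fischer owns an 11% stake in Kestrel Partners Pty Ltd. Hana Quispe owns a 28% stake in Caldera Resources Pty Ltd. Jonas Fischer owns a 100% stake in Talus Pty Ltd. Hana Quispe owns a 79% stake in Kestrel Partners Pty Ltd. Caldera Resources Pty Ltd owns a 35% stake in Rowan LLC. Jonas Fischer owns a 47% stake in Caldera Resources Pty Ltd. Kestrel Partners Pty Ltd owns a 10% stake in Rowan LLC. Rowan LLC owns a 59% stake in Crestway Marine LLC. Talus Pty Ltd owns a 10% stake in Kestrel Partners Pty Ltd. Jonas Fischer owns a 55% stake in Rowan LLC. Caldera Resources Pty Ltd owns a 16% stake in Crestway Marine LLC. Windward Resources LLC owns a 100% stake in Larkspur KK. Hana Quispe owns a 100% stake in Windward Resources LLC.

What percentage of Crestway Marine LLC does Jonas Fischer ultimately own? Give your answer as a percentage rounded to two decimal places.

50.91%

Jonas reaches Crestway along 5 paths.
Via Caldera: 47% × 16% = 7.52%.
Via Rowan: 55% × 59% = 32.45%.
Via Caldera → Rowan: 47% × 35% × 59% = 9.7055%.
Via Kestrel → Rowan: 11% × 10% × 59% = 0.649%.
Via Talus → Kestrel → Rowan: 100% × 10% × 10% × 59% = 0.59%.
Total: 7.52% + 32.45% + 9.7055% + 0.649% + 0.59% = 50.9145%.
Rounded: 50.91%.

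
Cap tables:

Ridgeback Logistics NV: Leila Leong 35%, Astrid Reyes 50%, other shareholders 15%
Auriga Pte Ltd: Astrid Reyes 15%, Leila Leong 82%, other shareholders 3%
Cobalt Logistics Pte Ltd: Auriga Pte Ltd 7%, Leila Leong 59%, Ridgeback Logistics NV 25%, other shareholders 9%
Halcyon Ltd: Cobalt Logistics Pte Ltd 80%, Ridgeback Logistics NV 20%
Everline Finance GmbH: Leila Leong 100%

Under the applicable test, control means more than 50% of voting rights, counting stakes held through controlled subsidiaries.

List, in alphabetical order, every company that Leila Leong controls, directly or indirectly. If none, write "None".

Auriga Pte Ltd, Cobalt Logistics Pte Ltd, Everline Finance GmbH, Halcyon Ltd

Leila holds 82% of Auriga, so Leila controls Auriga.
Auriga and Leila together hold 7% + 59% = 66% of Cobalt, so Leila controls Cobalt.
Cobalt holds 80% of Halcyon, so Leila controls Halcyon.
Leila holds 100% of Everline, so Leila controls Everline.
No other company's threshold is met.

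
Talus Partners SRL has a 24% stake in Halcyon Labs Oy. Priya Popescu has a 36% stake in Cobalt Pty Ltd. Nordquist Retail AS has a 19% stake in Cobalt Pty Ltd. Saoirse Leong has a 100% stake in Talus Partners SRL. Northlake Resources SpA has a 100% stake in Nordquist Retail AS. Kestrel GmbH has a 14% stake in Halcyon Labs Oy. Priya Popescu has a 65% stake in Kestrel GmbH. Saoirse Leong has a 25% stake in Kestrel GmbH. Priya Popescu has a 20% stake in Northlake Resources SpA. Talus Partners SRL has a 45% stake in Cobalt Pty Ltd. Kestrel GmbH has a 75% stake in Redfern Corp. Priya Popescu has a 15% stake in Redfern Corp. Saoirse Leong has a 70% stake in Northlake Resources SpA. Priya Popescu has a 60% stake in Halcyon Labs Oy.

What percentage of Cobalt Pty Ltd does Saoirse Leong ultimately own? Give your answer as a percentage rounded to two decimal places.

58.30%

Saoirse reaches Cobalt along 2 paths.
Via Talus: 100% × 45% = 45%.
Via Northlake → Nordquist: 70% × 100% × 19% = 13.3%.
Total: 45% + 13.3% = 58.3%.
Rounded: 58.30%.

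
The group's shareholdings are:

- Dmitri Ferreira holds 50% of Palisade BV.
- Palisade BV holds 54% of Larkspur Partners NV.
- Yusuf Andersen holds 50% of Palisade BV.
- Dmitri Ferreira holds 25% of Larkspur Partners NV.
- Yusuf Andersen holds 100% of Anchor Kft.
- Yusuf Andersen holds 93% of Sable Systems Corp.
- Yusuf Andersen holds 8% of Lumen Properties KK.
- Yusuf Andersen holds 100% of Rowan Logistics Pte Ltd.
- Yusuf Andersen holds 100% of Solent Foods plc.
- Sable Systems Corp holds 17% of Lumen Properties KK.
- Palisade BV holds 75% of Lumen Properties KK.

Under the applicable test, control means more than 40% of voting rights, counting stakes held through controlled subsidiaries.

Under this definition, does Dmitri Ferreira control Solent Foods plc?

Dmitri holds 50% of Palisade, so Dmitri controls Palisade.
Dmitri and Palisade together hold 25% + 54% = 79% of Larkspur, so Dmitri controls Larkspur.
Palisade holds 75% of Lumen, so Dmitri controls Lumen.
Neither Dmitri nor any entity Dmitri controls holds any voting interest in Solent.
So Dmitri does not control Solent.

No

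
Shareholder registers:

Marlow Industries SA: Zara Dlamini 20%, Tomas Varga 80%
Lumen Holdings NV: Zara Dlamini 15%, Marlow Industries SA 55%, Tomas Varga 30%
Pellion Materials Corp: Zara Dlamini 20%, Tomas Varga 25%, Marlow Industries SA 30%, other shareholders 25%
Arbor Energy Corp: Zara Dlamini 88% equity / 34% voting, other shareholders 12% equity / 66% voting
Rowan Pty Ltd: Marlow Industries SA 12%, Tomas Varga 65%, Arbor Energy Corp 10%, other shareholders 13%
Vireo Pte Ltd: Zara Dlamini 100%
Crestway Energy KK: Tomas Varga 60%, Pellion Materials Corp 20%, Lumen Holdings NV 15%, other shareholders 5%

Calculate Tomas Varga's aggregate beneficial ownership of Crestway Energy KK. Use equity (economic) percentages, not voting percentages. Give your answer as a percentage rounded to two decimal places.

80.90%

Tomas reaches Crestway along 5 paths.
Direct stake: 60% = 60%.
Via Pellion: 25% × 20% = 5%.
Via Marlow → Pellion: 80% × 30% × 20% = 4.8%.
Via Marlow → Lumen: 80% × 55% × 15% = 6.6%.
Via Lumen: 30% × 15% = 4.5%.
Total: 60% + 5% + 4.8% + 6.6% + 4.5% = 80.9%.
Rounded: 80.90%.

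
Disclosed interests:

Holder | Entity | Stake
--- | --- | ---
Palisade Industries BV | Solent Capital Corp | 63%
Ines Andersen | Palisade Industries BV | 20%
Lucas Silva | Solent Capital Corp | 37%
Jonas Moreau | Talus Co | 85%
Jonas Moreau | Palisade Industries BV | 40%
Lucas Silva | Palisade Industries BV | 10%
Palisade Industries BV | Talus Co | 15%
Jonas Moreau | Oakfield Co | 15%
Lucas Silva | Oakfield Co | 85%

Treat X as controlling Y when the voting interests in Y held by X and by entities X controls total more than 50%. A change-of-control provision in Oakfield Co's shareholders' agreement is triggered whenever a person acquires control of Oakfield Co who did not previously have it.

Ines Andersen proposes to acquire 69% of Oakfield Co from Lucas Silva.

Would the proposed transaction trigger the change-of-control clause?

Yes

The purchase adds only to Ines's holdings (Lucas's stake shrinks), so Ines is the only person who could newly come to control Oakfield.
Ines's largest direct stake is 20% in Palisade, which does not meet the threshold, so Ines controls no company.
Neither Ines nor any entity Ines controls holds any voting interest in Oakfield.
So before the transaction, Ines does not control Oakfield.
After the purchase, Ines holds 69% of Oakfield directly, and Lucas's stake falls to 16%.
Ines holds 69% of Oakfield, so Ines controls Oakfield.
Ines did not control Oakfield before and does after, so the clause is triggered.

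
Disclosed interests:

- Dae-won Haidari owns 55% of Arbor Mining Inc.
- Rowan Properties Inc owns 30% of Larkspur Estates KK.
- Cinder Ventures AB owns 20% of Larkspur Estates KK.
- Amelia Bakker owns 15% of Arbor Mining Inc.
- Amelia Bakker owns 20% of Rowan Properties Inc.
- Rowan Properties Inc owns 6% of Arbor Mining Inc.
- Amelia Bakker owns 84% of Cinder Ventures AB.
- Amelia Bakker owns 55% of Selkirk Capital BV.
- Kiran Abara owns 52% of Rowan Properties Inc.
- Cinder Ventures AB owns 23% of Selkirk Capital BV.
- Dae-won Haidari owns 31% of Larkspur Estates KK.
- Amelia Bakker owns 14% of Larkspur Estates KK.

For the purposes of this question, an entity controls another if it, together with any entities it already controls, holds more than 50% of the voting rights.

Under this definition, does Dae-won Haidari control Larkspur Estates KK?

Dae-won holds 55% of Arbor, so Dae-won controls Arbor.
In Larkspur, Dae-won's side holds only 31%, not > 50%.
So Dae-won does not control Larkspur.

No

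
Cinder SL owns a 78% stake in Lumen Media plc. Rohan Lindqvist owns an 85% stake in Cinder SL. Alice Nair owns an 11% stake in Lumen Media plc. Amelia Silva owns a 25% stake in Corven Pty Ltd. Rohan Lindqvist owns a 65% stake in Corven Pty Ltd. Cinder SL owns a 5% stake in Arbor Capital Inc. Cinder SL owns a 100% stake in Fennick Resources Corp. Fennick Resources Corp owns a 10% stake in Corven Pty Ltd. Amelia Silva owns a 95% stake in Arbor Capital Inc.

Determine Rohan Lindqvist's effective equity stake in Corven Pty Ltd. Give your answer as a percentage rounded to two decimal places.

73.50%

Rohan reaches Corven along 2 paths.
Via Cinder → Fennick: 85% × 100% × 10% = 8.5%.
Direct stake: 65% = 65%.
Total: 8.5% + 65% = 73.5%.
Rounded: 73.50%.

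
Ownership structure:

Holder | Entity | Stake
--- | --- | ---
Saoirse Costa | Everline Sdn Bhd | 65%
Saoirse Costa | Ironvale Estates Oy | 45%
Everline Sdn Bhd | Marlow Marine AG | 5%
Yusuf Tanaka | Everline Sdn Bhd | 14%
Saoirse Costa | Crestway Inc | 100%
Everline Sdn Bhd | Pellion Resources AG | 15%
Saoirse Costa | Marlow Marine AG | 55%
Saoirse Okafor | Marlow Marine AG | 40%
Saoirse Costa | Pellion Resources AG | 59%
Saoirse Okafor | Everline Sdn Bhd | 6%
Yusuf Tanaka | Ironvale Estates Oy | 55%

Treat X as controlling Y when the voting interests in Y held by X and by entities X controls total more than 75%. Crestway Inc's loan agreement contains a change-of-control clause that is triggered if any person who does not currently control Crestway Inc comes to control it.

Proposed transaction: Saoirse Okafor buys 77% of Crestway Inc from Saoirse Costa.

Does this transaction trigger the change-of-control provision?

Yes

The purchase adds only to Saoirse Okafor's holdings (Saoirse Costa's stake shrinks), so Saoirse Okafor is the only person who could newly come to control Crestway.
Saoirse Okafor's largest direct stake is 40% in Marlow, which does not meet the threshold, so Saoirse Okafor controls no company.
Neither Saoirse Okafor nor any entity Saoirse Okafor controls holds any voting interest in Crestway.
So before the transaction, Saoirse Okafor does not control Crestway.
After the purchase, Saoirse Okafor holds 77% of Crestway directly, and Saoirse Costa's stake falls to 23%.
Saoirse Okafor holds 77% of Crestway, so Saoirse Okafor controls Crestway.
Saoirse Okafor did not control Crestway before and does after, so the clause is triggered.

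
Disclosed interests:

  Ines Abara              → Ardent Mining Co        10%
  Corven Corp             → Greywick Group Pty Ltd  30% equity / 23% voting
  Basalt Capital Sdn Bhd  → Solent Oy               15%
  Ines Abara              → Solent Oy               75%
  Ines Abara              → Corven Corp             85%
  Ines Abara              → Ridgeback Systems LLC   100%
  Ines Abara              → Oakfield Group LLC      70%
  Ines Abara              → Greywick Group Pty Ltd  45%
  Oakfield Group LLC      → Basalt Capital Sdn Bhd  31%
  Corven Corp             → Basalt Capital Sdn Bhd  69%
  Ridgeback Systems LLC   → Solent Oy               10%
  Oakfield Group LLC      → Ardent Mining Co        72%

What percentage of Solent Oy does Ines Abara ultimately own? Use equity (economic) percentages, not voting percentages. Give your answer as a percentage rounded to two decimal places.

97.05%

Ines reaches Solent along 4 paths.
Direct stake: 75% = 75%.
Via Ridgeback: 100% × 10% = 10%.
Via Corven → Basalt: 85% × 69% × 15% = 8.7975%.
Via Oakfield → Basalt: 70% × 31% × 15% = 3.255%.
Total: 75% + 10% + 8.7975% + 3.255% = 97.0525%.
Rounded: 97.05%.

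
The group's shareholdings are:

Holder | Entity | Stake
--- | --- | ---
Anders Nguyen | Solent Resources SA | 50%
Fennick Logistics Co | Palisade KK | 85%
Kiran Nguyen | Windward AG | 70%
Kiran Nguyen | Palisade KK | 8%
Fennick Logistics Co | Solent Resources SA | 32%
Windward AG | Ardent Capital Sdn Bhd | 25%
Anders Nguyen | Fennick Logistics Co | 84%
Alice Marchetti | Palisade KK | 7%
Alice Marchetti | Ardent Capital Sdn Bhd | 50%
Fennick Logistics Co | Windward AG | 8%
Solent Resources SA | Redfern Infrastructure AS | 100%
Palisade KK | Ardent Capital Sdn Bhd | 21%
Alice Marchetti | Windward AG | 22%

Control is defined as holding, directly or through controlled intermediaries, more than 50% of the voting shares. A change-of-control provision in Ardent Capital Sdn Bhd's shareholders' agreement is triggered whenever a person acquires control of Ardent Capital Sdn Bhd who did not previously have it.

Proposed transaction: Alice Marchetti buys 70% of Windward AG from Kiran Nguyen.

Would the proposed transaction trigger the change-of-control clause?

Yes

The purchase adds only to Alice's holdings (Kiran's stake shrinks), so Alice is the only person who could newly come to control Ardent.
Alice's largest direct stake is 50% in Ardent, which does not meet the threshold, so Alice controls no company.
In Ardent, Alice's side holds only 50%, not > 50%.
So before the transaction, Alice does not control Ardent.
After the purchase, Alice's direct stake in Windward rises to 22% + 70% = 92%, and Kiran's stake falls to 0%.
Alice holds 92% of Windward, so Alice controls Windward.
Windward and Alice together hold 25% + 50% = 75% of Ardent, so Alice controls Ardent.
Alice did not control Ardent before and does after, so the clause is triggered.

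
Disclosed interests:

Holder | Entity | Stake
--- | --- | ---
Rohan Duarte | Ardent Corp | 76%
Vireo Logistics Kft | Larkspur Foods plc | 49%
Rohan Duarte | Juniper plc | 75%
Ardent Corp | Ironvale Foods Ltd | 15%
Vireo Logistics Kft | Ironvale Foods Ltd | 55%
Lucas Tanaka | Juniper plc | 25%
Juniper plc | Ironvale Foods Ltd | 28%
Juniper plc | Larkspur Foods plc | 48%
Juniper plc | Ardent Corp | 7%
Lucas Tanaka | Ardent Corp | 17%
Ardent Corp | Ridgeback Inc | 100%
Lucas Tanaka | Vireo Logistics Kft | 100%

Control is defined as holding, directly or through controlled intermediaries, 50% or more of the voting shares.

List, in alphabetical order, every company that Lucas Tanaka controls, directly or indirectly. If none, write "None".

Lucas holds 100% of Vireo, so Lucas controls Vireo.
Vireo holds 55% of Ironvale, so Lucas controls Ironvale.
No other company's threshold is met.

Ironvale Foods Ltd, Vireo Logistics Kft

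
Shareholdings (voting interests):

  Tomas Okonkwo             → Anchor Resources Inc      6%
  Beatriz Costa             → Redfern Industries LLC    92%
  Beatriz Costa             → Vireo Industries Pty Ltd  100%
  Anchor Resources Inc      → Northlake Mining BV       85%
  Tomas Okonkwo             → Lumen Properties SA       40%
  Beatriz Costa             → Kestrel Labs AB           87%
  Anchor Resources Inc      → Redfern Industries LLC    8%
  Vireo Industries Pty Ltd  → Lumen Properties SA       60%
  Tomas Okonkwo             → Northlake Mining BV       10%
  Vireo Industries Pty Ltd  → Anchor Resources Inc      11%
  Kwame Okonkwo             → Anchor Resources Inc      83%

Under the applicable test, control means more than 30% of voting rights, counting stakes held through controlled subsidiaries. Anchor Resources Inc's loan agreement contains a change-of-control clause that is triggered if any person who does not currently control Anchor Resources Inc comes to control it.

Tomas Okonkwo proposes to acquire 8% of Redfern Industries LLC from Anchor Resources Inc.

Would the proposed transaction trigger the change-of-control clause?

The purchase adds only to Tomas's holdings (Anchor's stake shrinks), so Tomas is the only person who could newly come to control Anchor.
Tomas holds 40% of Lumen, so Tomas controls Lumen.
In Anchor, Tomas's side holds only 6%, not > 30%.
So before the transaction, Tomas does not control Anchor.
After the purchase, Tomas holds 8% of Redfern directly, and Anchor's stake falls to 0%.
Tomas's side now holds 8% of Redfern, not > 30%, so Tomas still does not control Redfern.
After the transaction, Tomas's side holds 6% of Anchor, not > 30%, so Tomas still does not control Anchor.
No new person acquires control, so the clause is not triggered.

No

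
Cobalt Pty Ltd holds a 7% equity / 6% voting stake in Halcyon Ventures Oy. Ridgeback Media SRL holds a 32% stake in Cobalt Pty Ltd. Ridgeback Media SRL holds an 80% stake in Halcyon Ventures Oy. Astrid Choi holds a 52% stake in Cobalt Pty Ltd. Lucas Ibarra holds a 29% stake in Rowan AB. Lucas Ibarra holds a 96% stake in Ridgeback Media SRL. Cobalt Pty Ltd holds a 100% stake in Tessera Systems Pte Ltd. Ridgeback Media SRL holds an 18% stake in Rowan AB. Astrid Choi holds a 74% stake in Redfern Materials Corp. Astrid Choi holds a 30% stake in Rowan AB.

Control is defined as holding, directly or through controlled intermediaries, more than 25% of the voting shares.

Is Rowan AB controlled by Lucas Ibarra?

Yes

Lucas holds 96% of Ridgeback, so Lucas controls Ridgeback.
Lucas and Ridgeback together hold 29% + 18% = 47% of Rowan, so Lucas controls Rowan.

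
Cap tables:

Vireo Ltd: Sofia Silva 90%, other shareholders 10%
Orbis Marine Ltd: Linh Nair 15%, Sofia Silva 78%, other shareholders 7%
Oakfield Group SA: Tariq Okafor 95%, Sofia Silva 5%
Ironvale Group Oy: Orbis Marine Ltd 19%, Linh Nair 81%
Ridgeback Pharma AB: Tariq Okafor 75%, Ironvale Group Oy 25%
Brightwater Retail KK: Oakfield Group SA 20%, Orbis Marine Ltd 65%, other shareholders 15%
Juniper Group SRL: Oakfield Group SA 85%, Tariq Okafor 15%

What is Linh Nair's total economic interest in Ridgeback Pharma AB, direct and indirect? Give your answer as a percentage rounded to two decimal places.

Linh reaches Ridgeback along 2 paths.
Via Orbis → Ironvale: 15% × 19% × 25% = 0.7125%.
Via Ironvale: 81% × 25% = 20.25%.
Total: 0.7125% + 20.25% = 20.9625%.
Rounded: 20.96%.

20.96%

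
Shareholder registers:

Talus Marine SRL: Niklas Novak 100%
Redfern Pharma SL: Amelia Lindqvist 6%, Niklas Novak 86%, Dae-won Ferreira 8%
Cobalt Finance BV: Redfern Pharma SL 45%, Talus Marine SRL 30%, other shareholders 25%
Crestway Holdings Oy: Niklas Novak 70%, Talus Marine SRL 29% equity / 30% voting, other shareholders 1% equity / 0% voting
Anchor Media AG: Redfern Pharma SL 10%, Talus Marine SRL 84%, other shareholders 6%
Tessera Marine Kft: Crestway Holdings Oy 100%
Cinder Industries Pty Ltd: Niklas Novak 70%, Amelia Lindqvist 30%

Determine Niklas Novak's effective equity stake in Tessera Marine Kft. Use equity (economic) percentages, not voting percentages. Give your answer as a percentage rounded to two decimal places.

99.00%

Niklas reaches Tessera along 2 paths.
Via Crestway: 70% × 100% = 70%.
Via Talus → Crestway: 100% × 29% × 100% = 29%.
Total: 70% + 29% = 99%.
Rounded: 99.00%.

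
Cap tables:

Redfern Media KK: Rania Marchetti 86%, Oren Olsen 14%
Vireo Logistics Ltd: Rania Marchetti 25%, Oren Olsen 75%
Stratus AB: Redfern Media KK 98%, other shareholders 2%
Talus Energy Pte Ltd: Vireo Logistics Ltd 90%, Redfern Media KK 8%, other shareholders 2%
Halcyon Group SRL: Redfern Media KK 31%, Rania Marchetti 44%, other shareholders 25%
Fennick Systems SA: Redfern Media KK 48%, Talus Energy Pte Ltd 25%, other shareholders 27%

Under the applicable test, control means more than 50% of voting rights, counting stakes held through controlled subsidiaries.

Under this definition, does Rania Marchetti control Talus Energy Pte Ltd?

Rania holds 86% of Redfern, so Rania controls Redfern.
Redfern holds 98% of Stratus, so Rania controls Stratus.
Redfern and Rania together hold 31% + 44% = 75% of Halcyon, so Rania controls Halcyon.
In Talus, Rania's side holds only 8%, not > 50%.
So Rania does not control Talus.

No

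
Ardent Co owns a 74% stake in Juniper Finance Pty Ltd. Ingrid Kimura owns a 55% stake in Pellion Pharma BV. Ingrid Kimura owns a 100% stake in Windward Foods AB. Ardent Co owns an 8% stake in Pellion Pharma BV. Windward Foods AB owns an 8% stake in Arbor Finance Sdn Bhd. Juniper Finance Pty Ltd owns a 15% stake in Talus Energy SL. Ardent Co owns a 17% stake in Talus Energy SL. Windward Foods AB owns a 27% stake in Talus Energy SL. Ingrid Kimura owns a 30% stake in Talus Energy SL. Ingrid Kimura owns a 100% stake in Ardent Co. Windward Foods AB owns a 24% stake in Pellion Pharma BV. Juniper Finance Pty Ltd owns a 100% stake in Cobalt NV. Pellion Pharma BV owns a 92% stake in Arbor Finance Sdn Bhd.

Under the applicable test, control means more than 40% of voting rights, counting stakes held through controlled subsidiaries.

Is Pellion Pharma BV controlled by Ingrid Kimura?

Yes

Ingrid holds 100% of Windward, so Ingrid controls Windward.
Ingrid holds 100% of Ardent, so Ingrid controls Ardent.
Windward and Ardent and Ingrid together hold 24% + 8% + 55% = 87% of Pellion, so Ingrid controls Pellion.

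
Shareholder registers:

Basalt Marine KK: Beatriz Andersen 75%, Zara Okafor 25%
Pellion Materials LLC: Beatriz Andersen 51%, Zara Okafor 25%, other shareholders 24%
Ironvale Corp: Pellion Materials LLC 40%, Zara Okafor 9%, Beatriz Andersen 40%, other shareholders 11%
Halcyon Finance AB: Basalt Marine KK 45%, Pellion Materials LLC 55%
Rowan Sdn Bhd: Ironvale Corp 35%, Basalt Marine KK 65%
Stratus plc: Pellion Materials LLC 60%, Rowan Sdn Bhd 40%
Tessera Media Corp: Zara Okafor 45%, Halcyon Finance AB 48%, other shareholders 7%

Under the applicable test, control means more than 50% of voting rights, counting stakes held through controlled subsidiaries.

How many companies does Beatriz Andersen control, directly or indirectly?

Beatriz holds 75% of Basalt, so Beatriz controls Basalt.
Beatriz holds 51% of Pellion, so Beatriz controls Pellion.
Pellion and Beatriz together hold 40% + 40% = 80% of Ironvale, so Beatriz controls Ironvale.
Basalt and Pellion together hold 45% + 55% = 100% of Halcyon, so Beatriz controls Halcyon.
Ironvale and Basalt together hold 35% + 65% = 100% of Rowan, so Beatriz controls Rowan.
Pellion and Rowan together hold 60% + 40% = 100% of Stratus, so Beatriz controls Stratus.
No other company's threshold is met.
Beatriz controls 6 companies.

6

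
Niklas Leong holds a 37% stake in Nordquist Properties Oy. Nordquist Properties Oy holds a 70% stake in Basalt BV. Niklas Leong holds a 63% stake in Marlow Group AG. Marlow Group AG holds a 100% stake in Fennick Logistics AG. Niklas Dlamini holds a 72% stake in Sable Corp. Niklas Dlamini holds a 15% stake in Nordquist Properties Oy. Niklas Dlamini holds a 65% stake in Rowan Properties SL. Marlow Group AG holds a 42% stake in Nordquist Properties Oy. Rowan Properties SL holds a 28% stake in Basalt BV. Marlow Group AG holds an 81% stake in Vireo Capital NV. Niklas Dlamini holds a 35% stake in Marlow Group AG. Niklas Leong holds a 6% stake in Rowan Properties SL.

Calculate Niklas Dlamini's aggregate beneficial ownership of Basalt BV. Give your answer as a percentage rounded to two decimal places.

Niklas Dlamini reaches Basalt along 3 paths.
Via Marlow → Nordquist: 35% × 42% × 70% = 10.29%.
Via Nordquist: 15% × 70% = 10.5%.
Via Rowan: 65% × 28% = 18.2%.
Total: 10.29% + 10.5% + 18.2% = 38.99%.

38.99%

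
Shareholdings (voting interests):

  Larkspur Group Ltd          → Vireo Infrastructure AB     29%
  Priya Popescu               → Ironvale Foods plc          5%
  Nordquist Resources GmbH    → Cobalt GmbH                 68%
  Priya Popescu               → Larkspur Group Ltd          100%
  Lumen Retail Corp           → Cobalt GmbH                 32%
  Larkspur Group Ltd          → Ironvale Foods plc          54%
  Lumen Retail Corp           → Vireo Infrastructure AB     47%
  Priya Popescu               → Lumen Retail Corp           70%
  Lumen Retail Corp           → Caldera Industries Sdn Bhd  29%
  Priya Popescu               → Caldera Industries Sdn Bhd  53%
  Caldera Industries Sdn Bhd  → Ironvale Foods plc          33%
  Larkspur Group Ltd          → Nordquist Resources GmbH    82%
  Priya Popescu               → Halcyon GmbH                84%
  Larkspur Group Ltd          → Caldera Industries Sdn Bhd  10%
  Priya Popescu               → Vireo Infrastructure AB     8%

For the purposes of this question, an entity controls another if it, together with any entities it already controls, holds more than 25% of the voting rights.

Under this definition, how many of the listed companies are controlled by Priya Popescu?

8

Priya holds 100% of Larkspur, so Priya controls Larkspur.
Priya holds 70% of Lumen, so Priya controls Lumen.
Larkspur and Lumen and Priya together hold 10% + 29% + 53% = 92% of Caldera, so Priya controls Caldera.
Caldera and Larkspur and Priya together hold 33% + 54% + 5% = 92% of Ironvale, so Priya controls Ironvale.
Larkspur holds 82% of Nordquist, so Priya controls Nordquist.
Lumen and Larkspur and Priya together hold 47% + 29% + 8% = 84% of Vireo, so Priya controls Vireo.
Priya holds 84% of Halcyon, so Priya controls Halcyon.
Lumen and Nordquist together hold 32% + 68% = 100% of Cobalt, so Priya controls Cobalt.
Priya controls 8 companies.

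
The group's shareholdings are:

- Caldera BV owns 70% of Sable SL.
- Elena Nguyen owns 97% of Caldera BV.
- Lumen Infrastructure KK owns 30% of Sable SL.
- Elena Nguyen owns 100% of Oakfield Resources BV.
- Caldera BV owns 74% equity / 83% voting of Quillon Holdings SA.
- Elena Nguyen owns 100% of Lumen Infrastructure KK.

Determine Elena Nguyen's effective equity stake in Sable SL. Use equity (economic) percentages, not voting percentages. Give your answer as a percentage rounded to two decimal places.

97.90%

Elena reaches Sable along 2 paths.
Via Caldera: 97% × 70% = 67.9%.
Via Lumen: 100% × 30% = 30%.
Total: 67.9% + 30% = 97.9%.
Rounded: 97.90%.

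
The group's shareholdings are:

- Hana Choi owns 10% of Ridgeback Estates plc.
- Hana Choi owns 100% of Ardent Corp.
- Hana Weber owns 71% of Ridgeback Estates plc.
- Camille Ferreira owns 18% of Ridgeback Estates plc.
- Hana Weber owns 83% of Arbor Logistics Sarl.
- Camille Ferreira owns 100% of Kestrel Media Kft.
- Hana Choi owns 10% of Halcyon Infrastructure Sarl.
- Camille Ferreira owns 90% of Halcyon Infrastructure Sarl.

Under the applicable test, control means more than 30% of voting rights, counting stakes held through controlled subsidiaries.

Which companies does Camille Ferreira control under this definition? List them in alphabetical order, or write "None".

Camille holds 90% of Halcyon, so Camille controls Halcyon.
Camille holds 100% of Kestrel, so Camille controls Kestrel.
No other company's threshold is met.

Halcyon Infrastructure Sarl, Kestrel Media Kft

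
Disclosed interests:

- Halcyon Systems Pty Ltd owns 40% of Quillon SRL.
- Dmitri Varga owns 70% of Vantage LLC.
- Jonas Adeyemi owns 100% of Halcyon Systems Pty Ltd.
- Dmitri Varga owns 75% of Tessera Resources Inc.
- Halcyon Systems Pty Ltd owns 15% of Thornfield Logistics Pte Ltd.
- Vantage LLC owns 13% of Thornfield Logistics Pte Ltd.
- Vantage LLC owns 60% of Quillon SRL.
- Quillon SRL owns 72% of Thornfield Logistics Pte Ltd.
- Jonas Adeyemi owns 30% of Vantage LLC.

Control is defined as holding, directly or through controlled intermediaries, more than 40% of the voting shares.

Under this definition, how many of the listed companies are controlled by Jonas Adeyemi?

Jonas holds 100% of Halcyon, so Jonas controls Halcyon.
No other company's threshold is met.
Jonas controls 1 company.

1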